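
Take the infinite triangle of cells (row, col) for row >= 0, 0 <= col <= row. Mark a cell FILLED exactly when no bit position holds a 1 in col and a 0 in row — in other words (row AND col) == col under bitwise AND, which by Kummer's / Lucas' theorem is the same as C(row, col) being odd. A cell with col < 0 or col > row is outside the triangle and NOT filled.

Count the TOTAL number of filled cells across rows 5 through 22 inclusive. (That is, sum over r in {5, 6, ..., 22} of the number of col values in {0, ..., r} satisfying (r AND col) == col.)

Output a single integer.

r5=101 pc2: +4 =4
r6=110 pc2: +4 =8
r7=111 pc3: +8 =16
r8=1000 pc1: +2 =18
r9=1001 pc2: +4 =22
r10=1010 pc2: +4 =26
r11=1011 pc3: +8 =34
r12=1100 pc2: +4 =38
r13=1101 pc3: +8 =46
r14=1110 pc3: +8 =54
r15=1111 pc4: +16 =70
r16=10000 pc1: +2 =72
r17=10001 pc2: +4 =76
r18=10010 pc2: +4 =80
r19=10011 pc3: +8 =88
r20=10100 pc2: +4 =92
r21=10101 pc3: +8 =100
r22=10110 pc3: +8 =108

Answer: 108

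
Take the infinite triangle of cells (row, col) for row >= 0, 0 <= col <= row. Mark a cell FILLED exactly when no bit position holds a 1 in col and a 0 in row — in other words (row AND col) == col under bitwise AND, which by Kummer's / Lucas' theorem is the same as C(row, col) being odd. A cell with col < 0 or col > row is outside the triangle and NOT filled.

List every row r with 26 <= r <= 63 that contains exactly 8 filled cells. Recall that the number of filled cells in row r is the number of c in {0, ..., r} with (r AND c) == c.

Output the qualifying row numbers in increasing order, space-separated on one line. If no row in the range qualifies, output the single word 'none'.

Row r has 2^popcount(r) filled cells, so we need popcount(r) = log2(8) = 3.
Scan r = 26..63 and keep those with exactly 3 one-bits:
r=26=11010 popcount=3 -> KEEP
r=27=11011 popcount=4 -> skip
r=28=11100 popcount=3 -> KEEP
r=29=11101 popcount=4 -> skip
r=30=11110 popcount=4 -> skip
r=31=11111 popcount=5 -> skip
r=32=100000 popcount=1 -> skip
r=33=100001 popcount=2 -> skip
r=34=100010 popcount=2 -> skip
r=35=100011 popcount=3 -> KEEP
r=36=100100 popcount=2 -> skip
r=37=100101 popcount=3 -> KEEP
r=38=100110 popcount=3 -> KEEP
r=39=100111 popcount=4 -> skip
r=40=101000 popcount=2 -> skip
r=41=101001 popcount=3 -> KEEP
r=42=101010 popcount=3 -> KEEP
r=43=101011 popcount=4 -> skip
r=44=101100 popcount=3 -> KEEP
r=45=101101 popcount=4 -> skip
r=46=101110 popcount=4 -> skip
r=47=101111 popcount=5 -> skip
r=48=110000 popcount=2 -> skip
r=49=110001 popcount=3 -> KEEP
r=50=110010 popcount=3 -> KEEP
r=51=110011 popcount=4 -> skip
r=52=110100 popcount=3 -> KEEP
r=53=110101 popcount=4 -> skip
r=54=110110 popcount=4 -> skip
r=55=110111 popcount=5 -> skip
r=56=111000 popcount=3 -> KEEP
r=57=111001 popcount=4 -> skip
r=58=111010 popcount=4 -> skip
r=59=111011 popcount=5 -> skip
r=60=111100 popcount=4 -> skip
r=61=111101 popcount=5 -> skip
r=62=111110 popcount=5 -> skip
r=63=111111 popcount=6 -> skip
Kept rows: 26 28 35 37 38 41 42 44 49 50 52 56

Answer: 26 28 35 37 38 41 42 44 49 50 52 56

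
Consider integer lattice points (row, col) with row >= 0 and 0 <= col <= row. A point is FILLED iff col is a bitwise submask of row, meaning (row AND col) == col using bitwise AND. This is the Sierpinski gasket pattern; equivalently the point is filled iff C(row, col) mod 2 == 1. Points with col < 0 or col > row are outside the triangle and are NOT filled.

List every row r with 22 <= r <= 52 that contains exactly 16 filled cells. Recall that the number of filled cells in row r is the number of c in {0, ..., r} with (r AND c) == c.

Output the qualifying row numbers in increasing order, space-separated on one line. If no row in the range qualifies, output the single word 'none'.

Row r has 2^popcount(r) filled cells, so we need popcount(r) = log2(16) = 4.
Scan r = 22..52 and keep those with exactly 4 one-bits:
r=22=10110 popcount=3 -> skip
r=23=10111 popcount=4 -> KEEP
r=24=11000 popcount=2 -> skip
r=25=11001 popcount=3 -> skip
r=26=11010 popcount=3 -> skip
r=27=11011 popcount=4 -> KEEP
r=28=11100 popcount=3 -> skip
r=29=11101 popcount=4 -> KEEP
r=30=11110 popcount=4 -> KEEP
r=31=11111 popcount=5 -> skip
r=32=100000 popcount=1 -> skip
r=33=100001 popcount=2 -> skip
r=34=100010 popcount=2 -> skip
r=35=100011 popcount=3 -> skip
r=36=100100 popcount=2 -> skip
r=37=100101 popcount=3 -> skip
r=38=100110 popcount=3 -> skip
r=39=100111 popcount=4 -> KEEP
r=40=101000 popcount=2 -> skip
r=41=101001 popcount=3 -> skip
r=42=101010 popcount=3 -> skip
r=43=101011 popcount=4 -> KEEP
r=44=101100 popcount=3 -> skip
r=45=101101 popcount=4 -> KEEP
r=46=101110 popcount=4 -> KEEP
r=47=101111 popcount=5 -> skip
r=48=110000 popcount=2 -> skip
r=49=110001 popcount=3 -> skip
r=50=110010 popcount=3 -> skip
r=51=110011 popcount=4 -> KEEP
r=52=110100 popcount=3 -> skip
Kept rows: 23 27 29 30 39 43 45 46 51

Answer: 23 27 29 30 39 43 45 46 51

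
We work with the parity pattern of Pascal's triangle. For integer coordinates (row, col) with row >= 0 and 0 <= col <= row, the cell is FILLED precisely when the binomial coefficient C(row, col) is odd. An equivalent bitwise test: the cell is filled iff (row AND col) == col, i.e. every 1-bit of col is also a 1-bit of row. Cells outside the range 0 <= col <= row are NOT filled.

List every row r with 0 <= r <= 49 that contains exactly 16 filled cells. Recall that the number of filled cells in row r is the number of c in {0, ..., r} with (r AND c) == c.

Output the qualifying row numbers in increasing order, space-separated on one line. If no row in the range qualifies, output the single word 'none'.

Answer: 15 23 27 29 30 39 43 45 46

Derivation:
Row r has 2^popcount(r) filled cells, so we need popcount(r) = log2(16) = 4.
Scan r = 0..49 and keep those with exactly 4 one-bits:
r=0=0 popcount=0 -> skip
r=1=1 popcount=1 -> skip
r=2=10 popcount=1 -> skip
r=3=11 popcount=2 -> skip
r=4=100 popcount=1 -> skip
r=5=101 popcount=2 -> skip
r=6=110 popcount=2 -> skip
r=7=111 popcount=3 -> skip
r=8=1000 popcount=1 -> skip
r=9=1001 popcount=2 -> skip
r=10=1010 popcount=2 -> skip
r=11=1011 popcount=3 -> skip
r=12=1100 popcount=2 -> skip
r=13=1101 popcount=3 -> skip
r=14=1110 popcount=3 -> skip
r=15=1111 popcount=4 -> KEEP
r=16=10000 popcount=1 -> skip
r=17=10001 popcount=2 -> skip
r=18=10010 popcount=2 -> skip
r=19=10011 popcount=3 -> skip
r=20=10100 popcount=2 -> skip
r=21=10101 popcount=3 -> skip
r=22=10110 popcount=3 -> skip
r=23=10111 popcount=4 -> KEEP
r=24=11000 popcount=2 -> skip
r=25=11001 popcount=3 -> skip
r=26=11010 popcount=3 -> skip
r=27=11011 popcount=4 -> KEEP
r=28=11100 popcount=3 -> skip
r=29=11101 popcount=4 -> KEEP
r=30=11110 popcount=4 -> KEEP
r=31=11111 popcount=5 -> skip
r=32=100000 popcount=1 -> skip
r=33=100001 popcount=2 -> skip
r=34=100010 popcount=2 -> skip
r=35=100011 popcount=3 -> skip
r=36=100100 popcount=2 -> skip
r=37=100101 popcount=3 -> skip
r=38=100110 popcount=3 -> skip
r=39=100111 popcount=4 -> KEEP
r=40=101000 popcount=2 -> skip
r=41=101001 popcount=3 -> skip
r=42=101010 popcount=3 -> skip
r=43=101011 popcount=4 -> KEEP
r=44=101100 popcount=3 -> skip
r=45=101101 popcount=4 -> KEEP
r=46=101110 popcount=4 -> KEEP
r=47=101111 popcount=5 -> skip
r=48=110000 popcount=2 -> skip
r=49=110001 popcount=3 -> skip
Kept rows: 15 23 27 29 30 39 43 45 46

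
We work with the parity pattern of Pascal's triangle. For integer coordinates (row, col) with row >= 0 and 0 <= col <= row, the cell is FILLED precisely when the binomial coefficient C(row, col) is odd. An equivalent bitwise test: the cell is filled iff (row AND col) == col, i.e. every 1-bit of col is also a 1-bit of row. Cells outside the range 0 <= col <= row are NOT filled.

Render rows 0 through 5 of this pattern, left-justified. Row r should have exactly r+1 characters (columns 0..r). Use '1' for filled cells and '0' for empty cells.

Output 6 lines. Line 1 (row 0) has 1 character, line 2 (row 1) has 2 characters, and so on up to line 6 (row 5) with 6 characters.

r0=0: 1
r1=1: 11
r2=10: 101
r3=11: 1111
r4=100: 10001
r5=101: 110011

Answer: 1
11
101
1111
10001
110011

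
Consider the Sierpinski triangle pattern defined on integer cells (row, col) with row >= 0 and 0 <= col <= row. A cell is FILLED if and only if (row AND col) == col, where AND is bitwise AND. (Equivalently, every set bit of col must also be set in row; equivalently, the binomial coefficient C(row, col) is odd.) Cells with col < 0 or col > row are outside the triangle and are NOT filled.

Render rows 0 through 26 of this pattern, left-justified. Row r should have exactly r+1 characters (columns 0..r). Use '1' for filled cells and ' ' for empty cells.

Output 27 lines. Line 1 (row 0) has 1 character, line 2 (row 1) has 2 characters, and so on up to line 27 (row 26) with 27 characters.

Answer: 1
11
1 1
1111
1   1
11  11
1 1 1 1
11111111
1       1
11      11
1 1     1 1
1111    1111
1   1   1   1
11  11  11  11
1 1 1 1 1 1 1 1
1111111111111111
1               1
11              11
1 1             1 1
1111            1111
1   1           1   1
11  11          11  11
1 1 1 1         1 1 1 1
11111111        11111111
1       1       1       1
11      11      11      11
1 1     1 1     1 1     1 1

Derivation:
r0=0: 1
r1=1: 11
r2=10: 1 1
r3=11: 1111
r4=100: 1   1
r5=101: 11  11
r6=110: 1 1 1 1
r7=111: 11111111
r8=1000: 1       1
r9=1001: 11      11
r10=1010: 1 1     1 1
r11=1011: 1111    1111
r12=1100: 1   1   1   1
r13=1101: 11  11  11  11
r14=1110: 1 1 1 1 1 1 1 1
r15=1111: 1111111111111111
r16=10000: 1               1
r17=10001: 11              11
r18=10010: 1 1             1 1
r19=10011: 1111            1111
r20=10100: 1   1           1   1
r21=10101: 11  11          11  11
r22=10110: 1 1 1 1         1 1 1 1
r23=10111: 11111111        11111111
r24=11000: 1       1       1       1
r25=11001: 11      11      11      11
r26=11010: 1 1     1 1     1 1     1 1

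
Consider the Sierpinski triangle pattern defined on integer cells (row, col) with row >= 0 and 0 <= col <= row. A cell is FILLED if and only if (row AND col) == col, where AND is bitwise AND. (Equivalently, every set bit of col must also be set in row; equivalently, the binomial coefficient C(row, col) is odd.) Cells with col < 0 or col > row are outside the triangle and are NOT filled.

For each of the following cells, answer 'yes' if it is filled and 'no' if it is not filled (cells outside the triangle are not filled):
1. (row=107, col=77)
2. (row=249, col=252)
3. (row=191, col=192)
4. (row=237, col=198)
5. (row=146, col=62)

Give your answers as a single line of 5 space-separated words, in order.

(107,77): row=0b1101011, col=0b1001101, row AND col = 0b1001001 = 73; 73 != 77 -> empty
(249,252): col outside [0, 249] -> not filled
(191,192): col outside [0, 191] -> not filled
(237,198): row=0b11101101, col=0b11000110, row AND col = 0b11000100 = 196; 196 != 198 -> empty
(146,62): row=0b10010010, col=0b111110, row AND col = 0b10010 = 18; 18 != 62 -> empty

Answer: no no no no no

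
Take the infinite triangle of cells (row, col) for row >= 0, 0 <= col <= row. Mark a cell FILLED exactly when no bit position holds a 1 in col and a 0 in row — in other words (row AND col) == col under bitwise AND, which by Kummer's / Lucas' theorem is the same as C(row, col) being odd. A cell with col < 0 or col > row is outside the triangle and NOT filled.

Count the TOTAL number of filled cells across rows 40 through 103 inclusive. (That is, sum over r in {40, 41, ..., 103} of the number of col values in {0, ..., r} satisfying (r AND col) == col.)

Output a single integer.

Answer: 1026

Derivation:
r40=101000 pc2: +4 =4
r41=101001 pc3: +8 =12
r42=101010 pc3: +8 =20
r43=101011 pc4: +16 =36
r44=101100 pc3: +8 =44
r45=101101 pc4: +16 =60
r46=101110 pc4: +16 =76
r47=101111 pc5: +32 =108
r48=110000 pc2: +4 =112
r49=110001 pc3: +8 =120
r50=110010 pc3: +8 =128
r51=110011 pc4: +16 =144
r52=110100 pc3: +8 =152
r53=110101 pc4: +16 =168
r54=110110 pc4: +16 =184
r55=110111 pc5: +32 =216
r56=111000 pc3: +8 =224
r57=111001 pc4: +16 =240
r58=111010 pc4: +16 =256
r59=111011 pc5: +32 =288
r60=111100 pc4: +16 =304
r61=111101 pc5: +32 =336
r62=111110 pc5: +32 =368
r63=111111 pc6: +64 =432
r64=1000000 pc1: +2 =434
r65=1000001 pc2: +4 =438
r66=1000010 pc2: +4 =442
r67=1000011 pc3: +8 =450
r68=1000100 pc2: +4 =454
r69=1000101 pc3: +8 =462
r70=1000110 pc3: +8 =470
r71=1000111 pc4: +16 =486
r72=1001000 pc2: +4 =490
r73=1001001 pc3: +8 =498
r74=1001010 pc3: +8 =506
r75=1001011 pc4: +16 =522
r76=1001100 pc3: +8 =530
r77=1001101 pc4: +16 =546
r78=1001110 pc4: +16 =562
r79=1001111 pc5: +32 =594
r80=1010000 pc2: +4 =598
r81=1010001 pc3: +8 =606
r82=1010010 pc3: +8 =614
r83=1010011 pc4: +16 =630
r84=1010100 pc3: +8 =638
r85=1010101 pc4: +16 =654
r86=1010110 pc4: +16 =670
r87=1010111 pc5: +32 =702
r88=1011000 pc3: +8 =710
r89=1011001 pc4: +16 =726
r90=1011010 pc4: +16 =742
r91=1011011 pc5: +32 =774
r92=1011100 pc4: +16 =790
r93=1011101 pc5: +32 =822
r94=1011110 pc5: +32 =854
r95=1011111 pc6: +64 =918
r96=1100000 pc2: +4 =922
r97=1100001 pc3: +8 =930
r98=1100010 pc3: +8 =938
r99=1100011 pc4: +16 =954
r100=1100100 pc3: +8 =962
r101=1100101 pc4: +16 =978
r102=1100110 pc4: +16 =994
r103=1100111 pc5: +32 =1026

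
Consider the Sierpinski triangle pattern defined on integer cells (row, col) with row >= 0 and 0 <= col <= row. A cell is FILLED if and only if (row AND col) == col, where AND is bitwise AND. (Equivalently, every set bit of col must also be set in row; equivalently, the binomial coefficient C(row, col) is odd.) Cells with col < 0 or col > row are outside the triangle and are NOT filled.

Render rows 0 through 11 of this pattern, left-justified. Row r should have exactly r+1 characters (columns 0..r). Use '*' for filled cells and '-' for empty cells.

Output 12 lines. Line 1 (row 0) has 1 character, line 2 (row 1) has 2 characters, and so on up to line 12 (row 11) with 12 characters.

Answer: *
**
*-*
****
*---*
**--**
*-*-*-*
********
*-------*
**------**
*-*-----*-*
****----****

Derivation:
r0=0: *
r1=1: **
r2=10: *-*
r3=11: ****
r4=100: *---*
r5=101: **--**
r6=110: *-*-*-*
r7=111: ********
r8=1000: *-------*
r9=1001: **------**
r10=1010: *-*-----*-*
r11=1011: ****----****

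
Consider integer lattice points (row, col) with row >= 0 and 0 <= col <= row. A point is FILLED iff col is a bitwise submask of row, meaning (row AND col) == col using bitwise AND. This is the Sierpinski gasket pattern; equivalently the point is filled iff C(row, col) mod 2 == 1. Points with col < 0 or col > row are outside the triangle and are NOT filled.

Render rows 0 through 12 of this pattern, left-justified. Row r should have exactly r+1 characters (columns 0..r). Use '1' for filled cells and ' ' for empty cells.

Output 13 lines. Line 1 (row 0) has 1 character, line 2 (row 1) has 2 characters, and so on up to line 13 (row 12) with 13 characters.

Answer: 1
11
1 1
1111
1   1
11  11
1 1 1 1
11111111
1       1
11      11
1 1     1 1
1111    1111
1   1   1   1

Derivation:
r0=0: 1
r1=1: 11
r2=10: 1 1
r3=11: 1111
r4=100: 1   1
r5=101: 11  11
r6=110: 1 1 1 1
r7=111: 11111111
r8=1000: 1       1
r9=1001: 11      11
r10=1010: 1 1     1 1
r11=1011: 1111    1111
r12=1100: 1   1   1   1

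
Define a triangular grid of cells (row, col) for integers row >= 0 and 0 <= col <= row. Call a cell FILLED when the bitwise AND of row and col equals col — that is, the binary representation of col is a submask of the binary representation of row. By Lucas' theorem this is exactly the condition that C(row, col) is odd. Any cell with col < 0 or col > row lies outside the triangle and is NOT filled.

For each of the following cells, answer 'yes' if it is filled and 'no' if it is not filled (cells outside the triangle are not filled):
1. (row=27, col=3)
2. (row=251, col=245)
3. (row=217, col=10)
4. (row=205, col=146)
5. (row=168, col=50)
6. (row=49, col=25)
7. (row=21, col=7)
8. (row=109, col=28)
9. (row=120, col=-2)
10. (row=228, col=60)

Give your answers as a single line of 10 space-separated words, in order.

Answer: yes no no no no no no no no no

Derivation:
(27,3): row=0b11011, col=0b11, row AND col = 0b11 = 3; 3 == 3 -> filled
(251,245): row=0b11111011, col=0b11110101, row AND col = 0b11110001 = 241; 241 != 245 -> empty
(217,10): row=0b11011001, col=0b1010, row AND col = 0b1000 = 8; 8 != 10 -> empty
(205,146): row=0b11001101, col=0b10010010, row AND col = 0b10000000 = 128; 128 != 146 -> empty
(168,50): row=0b10101000, col=0b110010, row AND col = 0b100000 = 32; 32 != 50 -> empty
(49,25): row=0b110001, col=0b11001, row AND col = 0b10001 = 17; 17 != 25 -> empty
(21,7): row=0b10101, col=0b111, row AND col = 0b101 = 5; 5 != 7 -> empty
(109,28): row=0b1101101, col=0b11100, row AND col = 0b1100 = 12; 12 != 28 -> empty
(120,-2): col outside [0, 120] -> not filled
(228,60): row=0b11100100, col=0b111100, row AND col = 0b100100 = 36; 36 != 60 -> empty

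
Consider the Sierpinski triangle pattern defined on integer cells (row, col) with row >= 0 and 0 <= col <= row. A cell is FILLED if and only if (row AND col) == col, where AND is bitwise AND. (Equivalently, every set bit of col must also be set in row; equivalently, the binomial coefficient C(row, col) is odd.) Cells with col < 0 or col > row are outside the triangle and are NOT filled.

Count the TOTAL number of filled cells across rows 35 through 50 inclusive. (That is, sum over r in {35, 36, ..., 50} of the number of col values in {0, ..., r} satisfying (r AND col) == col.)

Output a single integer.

r35=100011 pc3: +8 =8
r36=100100 pc2: +4 =12
r37=100101 pc3: +8 =20
r38=100110 pc3: +8 =28
r39=100111 pc4: +16 =44
r40=101000 pc2: +4 =48
r41=101001 pc3: +8 =56
r42=101010 pc3: +8 =64
r43=101011 pc4: +16 =80
r44=101100 pc3: +8 =88
r45=101101 pc4: +16 =104
r46=101110 pc4: +16 =120
r47=101111 pc5: +32 =152
r48=110000 pc2: +4 =156
r49=110001 pc3: +8 =164
r50=110010 pc3: +8 =172

Answer: 172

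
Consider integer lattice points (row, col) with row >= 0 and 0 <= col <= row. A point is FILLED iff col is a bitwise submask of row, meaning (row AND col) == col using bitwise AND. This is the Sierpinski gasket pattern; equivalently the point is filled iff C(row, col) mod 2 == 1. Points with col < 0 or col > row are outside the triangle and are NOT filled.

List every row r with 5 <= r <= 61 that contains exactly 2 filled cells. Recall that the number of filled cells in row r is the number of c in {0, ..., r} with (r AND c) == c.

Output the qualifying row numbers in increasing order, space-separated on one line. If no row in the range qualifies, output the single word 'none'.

Row r has 2^popcount(r) filled cells, so we need popcount(r) = log2(2) = 1.
Scan r = 5..61 and keep those with exactly 1 one-bits:
r=5=101 popcount=2 -> skip
r=6=110 popcount=2 -> skip
r=7=111 popcount=3 -> skip
r=8=1000 popcount=1 -> KEEP
r=9=1001 popcount=2 -> skip
r=10=1010 popcount=2 -> skip
r=11=1011 popcount=3 -> skip
r=12=1100 popcount=2 -> skip
r=13=1101 popcount=3 -> skip
r=14=1110 popcount=3 -> skip
r=15=1111 popcount=4 -> skip
r=16=10000 popcount=1 -> KEEP
r=17=10001 popcount=2 -> skip
r=18=10010 popcount=2 -> skip
r=19=10011 popcount=3 -> skip
r=20=10100 popcount=2 -> skip
r=21=10101 popcount=3 -> skip
r=22=10110 popcount=3 -> skip
r=23=10111 popcount=4 -> skip
r=24=11000 popcount=2 -> skip
r=25=11001 popcount=3 -> skip
r=26=11010 popcount=3 -> skip
r=27=11011 popcount=4 -> skip
r=28=11100 popcount=3 -> skip
r=29=11101 popcount=4 -> skip
r=30=11110 popcount=4 -> skip
r=31=11111 popcount=5 -> skip
r=32=100000 popcount=1 -> KEEP
r=33=100001 popcount=2 -> skip
r=34=100010 popcount=2 -> skip
r=35=100011 popcount=3 -> skip
r=36=100100 popcount=2 -> skip
r=37=100101 popcount=3 -> skip
r=38=100110 popcount=3 -> skip
r=39=100111 popcount=4 -> skip
r=40=101000 popcount=2 -> skip
r=41=101001 popcount=3 -> skip
r=42=101010 popcount=3 -> skip
r=43=101011 popcount=4 -> skip
r=44=101100 popcount=3 -> skip
r=45=101101 popcount=4 -> skip
r=46=101110 popcount=4 -> skip
r=47=101111 popcount=5 -> skip
r=48=110000 popcount=2 -> skip
r=49=110001 popcount=3 -> skip
r=50=110010 popcount=3 -> skip
r=51=110011 popcount=4 -> skip
r=52=110100 popcount=3 -> skip
r=53=110101 popcount=4 -> skip
r=54=110110 popcount=4 -> skip
r=55=110111 popcount=5 -> skip
r=56=111000 popcount=3 -> skip
r=57=111001 popcount=4 -> skip
r=58=111010 popcount=4 -> skip
r=59=111011 popcount=5 -> skip
r=60=111100 popcount=4 -> skip
r=61=111101 popcount=5 -> skip
Kept rows: 8 16 32

Answer: 8 16 32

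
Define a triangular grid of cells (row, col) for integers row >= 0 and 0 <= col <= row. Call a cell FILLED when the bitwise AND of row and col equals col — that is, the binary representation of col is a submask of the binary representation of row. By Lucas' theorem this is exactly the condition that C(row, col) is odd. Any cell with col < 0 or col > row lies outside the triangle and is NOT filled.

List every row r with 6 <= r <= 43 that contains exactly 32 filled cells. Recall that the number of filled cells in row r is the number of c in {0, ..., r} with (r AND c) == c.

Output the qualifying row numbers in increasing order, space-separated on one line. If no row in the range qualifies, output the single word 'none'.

Row r has 2^popcount(r) filled cells, so we need popcount(r) = log2(32) = 5.
Scan r = 6..43 and keep those with exactly 5 one-bits:
r=6=110 popcount=2 -> skip
r=7=111 popcount=3 -> skip
r=8=1000 popcount=1 -> skip
r=9=1001 popcount=2 -> skip
r=10=1010 popcount=2 -> skip
r=11=1011 popcount=3 -> skip
r=12=1100 popcount=2 -> skip
r=13=1101 popcount=3 -> skip
r=14=1110 popcount=3 -> skip
r=15=1111 popcount=4 -> skip
r=16=10000 popcount=1 -> skip
r=17=10001 popcount=2 -> skip
r=18=10010 popcount=2 -> skip
r=19=10011 popcount=3 -> skip
r=20=10100 popcount=2 -> skip
r=21=10101 popcount=3 -> skip
r=22=10110 popcount=3 -> skip
r=23=10111 popcount=4 -> skip
r=24=11000 popcount=2 -> skip
r=25=11001 popcount=3 -> skip
r=26=11010 popcount=3 -> skip
r=27=11011 popcount=4 -> skip
r=28=11100 popcount=3 -> skip
r=29=11101 popcount=4 -> skip
r=30=11110 popcount=4 -> skip
r=31=11111 popcount=5 -> KEEP
r=32=100000 popcount=1 -> skip
r=33=100001 popcount=2 -> skip
r=34=100010 popcount=2 -> skip
r=35=100011 popcount=3 -> skip
r=36=100100 popcount=2 -> skip
r=37=100101 popcount=3 -> skip
r=38=100110 popcount=3 -> skip
r=39=100111 popcount=4 -> skip
r=40=101000 popcount=2 -> skip
r=41=101001 popcount=3 -> skip
r=42=101010 popcount=3 -> skip
r=43=101011 popcount=4 -> skip
Kept rows: 31

Answer: 31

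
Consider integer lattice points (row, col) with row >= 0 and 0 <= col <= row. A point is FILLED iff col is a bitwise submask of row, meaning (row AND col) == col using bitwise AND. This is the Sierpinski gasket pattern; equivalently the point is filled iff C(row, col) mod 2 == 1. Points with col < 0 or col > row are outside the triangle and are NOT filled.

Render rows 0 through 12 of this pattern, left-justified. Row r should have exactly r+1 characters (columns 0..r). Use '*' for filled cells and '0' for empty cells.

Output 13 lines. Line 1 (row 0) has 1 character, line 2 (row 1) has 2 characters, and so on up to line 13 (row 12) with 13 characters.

r0=0: *
r1=1: **
r2=10: *0*
r3=11: ****
r4=100: *000*
r5=101: **00**
r6=110: *0*0*0*
r7=111: ********
r8=1000: *0000000*
r9=1001: **000000**
r10=1010: *0*00000*0*
r11=1011: ****0000****
r12=1100: *000*000*000*

Answer: *
**
*0*
****
*000*
**00**
*0*0*0*
********
*0000000*
**000000**
*0*00000*0*
****0000****
*000*000*000*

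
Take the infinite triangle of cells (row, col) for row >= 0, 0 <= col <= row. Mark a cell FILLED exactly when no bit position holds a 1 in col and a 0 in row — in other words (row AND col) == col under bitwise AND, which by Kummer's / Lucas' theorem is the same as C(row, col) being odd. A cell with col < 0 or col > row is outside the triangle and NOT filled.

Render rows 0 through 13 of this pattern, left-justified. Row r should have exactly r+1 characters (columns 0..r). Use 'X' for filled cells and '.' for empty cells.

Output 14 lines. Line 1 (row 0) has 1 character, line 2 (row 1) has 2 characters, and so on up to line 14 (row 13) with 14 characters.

r0=0: X
r1=1: XX
r2=10: X.X
r3=11: XXXX
r4=100: X...X
r5=101: XX..XX
r6=110: X.X.X.X
r7=111: XXXXXXXX
r8=1000: X.......X
r9=1001: XX......XX
r10=1010: X.X.....X.X
r11=1011: XXXX....XXXX
r12=1100: X...X...X...X
r13=1101: XX..XX..XX..XX

Answer: X
XX
X.X
XXXX
X...X
XX..XX
X.X.X.X
XXXXXXXX
X.......X
XX......XX
X.X.....X.X
XXXX....XXXX
X...X...X...X
XX..XX..XX..XX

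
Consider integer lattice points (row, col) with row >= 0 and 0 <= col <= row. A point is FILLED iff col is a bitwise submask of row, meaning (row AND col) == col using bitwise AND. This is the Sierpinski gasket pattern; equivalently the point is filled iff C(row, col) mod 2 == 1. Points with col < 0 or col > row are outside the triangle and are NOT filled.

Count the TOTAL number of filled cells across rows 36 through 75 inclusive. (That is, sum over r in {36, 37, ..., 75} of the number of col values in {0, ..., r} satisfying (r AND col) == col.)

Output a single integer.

r36=100100 pc2: +4 =4
r37=100101 pc3: +8 =12
r38=100110 pc3: +8 =20
r39=100111 pc4: +16 =36
r40=101000 pc2: +4 =40
r41=101001 pc3: +8 =48
r42=101010 pc3: +8 =56
r43=101011 pc4: +16 =72
r44=101100 pc3: +8 =80
r45=101101 pc4: +16 =96
r46=101110 pc4: +16 =112
r47=101111 pc5: +32 =144
r48=110000 pc2: +4 =148
r49=110001 pc3: +8 =156
r50=110010 pc3: +8 =164
r51=110011 pc4: +16 =180
r52=110100 pc3: +8 =188
r53=110101 pc4: +16 =204
r54=110110 pc4: +16 =220
r55=110111 pc5: +32 =252
r56=111000 pc3: +8 =260
r57=111001 pc4: +16 =276
r58=111010 pc4: +16 =292
r59=111011 pc5: +32 =324
r60=111100 pc4: +16 =340
r61=111101 pc5: +32 =372
r62=111110 pc5: +32 =404
r63=111111 pc6: +64 =468
r64=1000000 pc1: +2 =470
r65=1000001 pc2: +4 =474
r66=1000010 pc2: +4 =478
r67=1000011 pc3: +8 =486
r68=1000100 pc2: +4 =490
r69=1000101 pc3: +8 =498
r70=1000110 pc3: +8 =506
r71=1000111 pc4: +16 =522
r72=1001000 pc2: +4 =526
r73=1001001 pc3: +8 =534
r74=1001010 pc3: +8 =542
r75=1001011 pc4: +16 =558

Answer: 558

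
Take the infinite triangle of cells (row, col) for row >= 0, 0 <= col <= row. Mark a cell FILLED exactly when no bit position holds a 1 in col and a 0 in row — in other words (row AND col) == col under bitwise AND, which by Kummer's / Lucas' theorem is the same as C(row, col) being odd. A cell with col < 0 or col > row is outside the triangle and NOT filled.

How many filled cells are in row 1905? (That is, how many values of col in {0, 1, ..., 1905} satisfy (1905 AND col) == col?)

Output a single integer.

Answer: 128

Derivation:
1905 in binary = 11101110001
popcount(1905) = number of 1-bits in 11101110001 = 7
A col c satisfies (1905 AND c) == c iff every set bit of c is also set in 1905; each of the 7 set bits of 1905 can independently be on or off in c.
count = 2^7 = 128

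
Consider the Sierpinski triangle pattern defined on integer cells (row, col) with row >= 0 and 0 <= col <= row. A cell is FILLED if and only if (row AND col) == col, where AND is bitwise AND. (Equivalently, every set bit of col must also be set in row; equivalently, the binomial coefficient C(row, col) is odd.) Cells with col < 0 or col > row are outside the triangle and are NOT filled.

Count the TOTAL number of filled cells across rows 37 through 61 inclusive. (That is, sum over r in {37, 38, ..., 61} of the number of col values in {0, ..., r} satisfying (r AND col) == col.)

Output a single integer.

r37=100101 pc3: +8 =8
r38=100110 pc3: +8 =16
r39=100111 pc4: +16 =32
r40=101000 pc2: +4 =36
r41=101001 pc3: +8 =44
r42=101010 pc3: +8 =52
r43=101011 pc4: +16 =68
r44=101100 pc3: +8 =76
r45=101101 pc4: +16 =92
r46=101110 pc4: +16 =108
r47=101111 pc5: +32 =140
r48=110000 pc2: +4 =144
r49=110001 pc3: +8 =152
r50=110010 pc3: +8 =160
r51=110011 pc4: +16 =176
r52=110100 pc3: +8 =184
r53=110101 pc4: +16 =200
r54=110110 pc4: +16 =216
r55=110111 pc5: +32 =248
r56=111000 pc3: +8 =256
r57=111001 pc4: +16 =272
r58=111010 pc4: +16 =288
r59=111011 pc5: +32 =320
r60=111100 pc4: +16 =336
r61=111101 pc5: +32 =368

Answer: 368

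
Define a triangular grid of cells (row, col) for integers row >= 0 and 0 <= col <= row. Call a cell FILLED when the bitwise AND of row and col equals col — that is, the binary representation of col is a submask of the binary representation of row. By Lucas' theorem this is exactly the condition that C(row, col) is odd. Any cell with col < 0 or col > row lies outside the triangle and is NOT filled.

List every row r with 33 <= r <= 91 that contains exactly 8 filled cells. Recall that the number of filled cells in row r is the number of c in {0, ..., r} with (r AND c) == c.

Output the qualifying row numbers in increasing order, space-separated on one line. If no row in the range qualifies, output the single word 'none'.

Row r has 2^popcount(r) filled cells, so we need popcount(r) = log2(8) = 3.
Scan r = 33..91 and keep those with exactly 3 one-bits:
r=33=100001 popcount=2 -> skip
r=34=100010 popcount=2 -> skip
r=35=100011 popcount=3 -> KEEP
r=36=100100 popcount=2 -> skip
r=37=100101 popcount=3 -> KEEP
r=38=100110 popcount=3 -> KEEP
r=39=100111 popcount=4 -> skip
r=40=101000 popcount=2 -> skip
r=41=101001 popcount=3 -> KEEP
r=42=101010 popcount=3 -> KEEP
r=43=101011 popcount=4 -> skip
r=44=101100 popcount=3 -> KEEP
r=45=101101 popcount=4 -> skip
r=46=101110 popcount=4 -> skip
r=47=101111 popcount=5 -> skip
r=48=110000 popcount=2 -> skip
r=49=110001 popcount=3 -> KEEP
r=50=110010 popcount=3 -> KEEP
r=51=110011 popcount=4 -> skip
r=52=110100 popcount=3 -> KEEP
r=53=110101 popcount=4 -> skip
r=54=110110 popcount=4 -> skip
r=55=110111 popcount=5 -> skip
r=56=111000 popcount=3 -> KEEP
r=57=111001 popcount=4 -> skip
r=58=111010 popcount=4 -> skip
r=59=111011 popcount=5 -> skip
r=60=111100 popcount=4 -> skip
r=61=111101 popcount=5 -> skip
r=62=111110 popcount=5 -> skip
r=63=111111 popcount=6 -> skip
r=64=1000000 popcount=1 -> skip
r=65=1000001 popcount=2 -> skip
r=66=1000010 popcount=2 -> skip
r=67=1000011 popcount=3 -> KEEP
r=68=1000100 popcount=2 -> skip
r=69=1000101 popcount=3 -> KEEP
r=70=1000110 popcount=3 -> KEEP
r=71=1000111 popcount=4 -> skip
r=72=1001000 popcount=2 -> skip
r=73=1001001 popcount=3 -> KEEP
r=74=1001010 popcount=3 -> KEEP
r=75=1001011 popcount=4 -> skip
r=76=1001100 popcount=3 -> KEEP
r=77=1001101 popcount=4 -> skip
r=78=1001110 popcount=4 -> skip
r=79=1001111 popcount=5 -> skip
r=80=1010000 popcount=2 -> skip
r=81=1010001 popcount=3 -> KEEP
r=82=1010010 popcount=3 -> KEEP
r=83=1010011 popcount=4 -> skip
r=84=1010100 popcount=3 -> KEEP
r=85=1010101 popcount=4 -> skip
r=86=1010110 popcount=4 -> skip
r=87=1010111 popcount=5 -> skip
r=88=1011000 popcount=3 -> KEEP
r=89=1011001 popcount=4 -> skip
r=90=1011010 popcount=4 -> skip
r=91=1011011 popcount=5 -> skip
Kept rows: 35 37 38 41 42 44 49 50 52 56 67 69 70 73 74 76 81 82 84 88

Answer: 35 37 38 41 42 44 49 50 52 56 67 69 70 73 74 76 81 82 84 88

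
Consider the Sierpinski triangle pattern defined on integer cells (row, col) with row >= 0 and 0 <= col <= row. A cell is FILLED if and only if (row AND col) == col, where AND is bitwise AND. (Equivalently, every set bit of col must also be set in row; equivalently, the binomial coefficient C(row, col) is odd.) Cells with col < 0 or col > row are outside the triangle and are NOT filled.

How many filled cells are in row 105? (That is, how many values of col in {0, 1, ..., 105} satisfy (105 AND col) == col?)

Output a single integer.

105 in binary = 1101001
popcount(105) = number of 1-bits in 1101001 = 4
A col c satisfies (105 AND c) == c iff every set bit of c is also set in 105; each of the 4 set bits of 105 can independently be on or off in c.
count = 2^4 = 16

Answer: 16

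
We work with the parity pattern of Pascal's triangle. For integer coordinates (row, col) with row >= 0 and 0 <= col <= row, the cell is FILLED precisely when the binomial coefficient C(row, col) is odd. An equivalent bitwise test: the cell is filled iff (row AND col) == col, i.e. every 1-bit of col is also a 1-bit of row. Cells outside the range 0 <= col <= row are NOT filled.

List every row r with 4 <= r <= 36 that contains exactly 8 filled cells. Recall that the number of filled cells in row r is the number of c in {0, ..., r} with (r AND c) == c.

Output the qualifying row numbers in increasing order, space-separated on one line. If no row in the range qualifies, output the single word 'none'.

Answer: 7 11 13 14 19 21 22 25 26 28 35

Derivation:
Row r has 2^popcount(r) filled cells, so we need popcount(r) = log2(8) = 3.
Scan r = 4..36 and keep those with exactly 3 one-bits:
r=4=100 popcount=1 -> skip
r=5=101 popcount=2 -> skip
r=6=110 popcount=2 -> skip
r=7=111 popcount=3 -> KEEP
r=8=1000 popcount=1 -> skip
r=9=1001 popcount=2 -> skip
r=10=1010 popcount=2 -> skip
r=11=1011 popcount=3 -> KEEP
r=12=1100 popcount=2 -> skip
r=13=1101 popcount=3 -> KEEP
r=14=1110 popcount=3 -> KEEP
r=15=1111 popcount=4 -> skip
r=16=10000 popcount=1 -> skip
r=17=10001 popcount=2 -> skip
r=18=10010 popcount=2 -> skip
r=19=10011 popcount=3 -> KEEP
r=20=10100 popcount=2 -> skip
r=21=10101 popcount=3 -> KEEP
r=22=10110 popcount=3 -> KEEP
r=23=10111 popcount=4 -> skip
r=24=11000 popcount=2 -> skip
r=25=11001 popcount=3 -> KEEP
r=26=11010 popcount=3 -> KEEP
r=27=11011 popcount=4 -> skip
r=28=11100 popcount=3 -> KEEP
r=29=11101 popcount=4 -> skip
r=30=11110 popcount=4 -> skip
r=31=11111 popcount=5 -> skip
r=32=100000 popcount=1 -> skip
r=33=100001 popcount=2 -> skip
r=34=100010 popcount=2 -> skip
r=35=100011 popcount=3 -> KEEP
r=36=100100 popcount=2 -> skip
Kept rows: 7 11 13 14 19 21 22 25 26 28 35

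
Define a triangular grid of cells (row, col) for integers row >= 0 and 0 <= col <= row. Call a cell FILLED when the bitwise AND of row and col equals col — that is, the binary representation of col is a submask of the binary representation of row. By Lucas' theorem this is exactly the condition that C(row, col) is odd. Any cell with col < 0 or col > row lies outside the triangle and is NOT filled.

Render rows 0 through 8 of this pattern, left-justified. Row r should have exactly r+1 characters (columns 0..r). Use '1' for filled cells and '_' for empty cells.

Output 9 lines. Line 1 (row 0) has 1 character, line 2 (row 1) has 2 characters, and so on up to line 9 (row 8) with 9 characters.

Answer: 1
11
1_1
1111
1___1
11__11
1_1_1_1
11111111
1_______1

Derivation:
r0=0: 1
r1=1: 11
r2=10: 1_1
r3=11: 1111
r4=100: 1___1
r5=101: 11__11
r6=110: 1_1_1_1
r7=111: 11111111
r8=1000: 1_______1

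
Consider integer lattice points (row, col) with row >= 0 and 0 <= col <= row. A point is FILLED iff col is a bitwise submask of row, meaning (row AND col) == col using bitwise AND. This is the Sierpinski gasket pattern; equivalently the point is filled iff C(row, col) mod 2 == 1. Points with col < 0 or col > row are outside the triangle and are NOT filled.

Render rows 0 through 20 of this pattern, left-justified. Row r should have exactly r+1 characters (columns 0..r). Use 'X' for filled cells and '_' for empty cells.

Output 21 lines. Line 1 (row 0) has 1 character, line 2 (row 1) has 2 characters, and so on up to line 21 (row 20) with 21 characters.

Answer: X
XX
X_X
XXXX
X___X
XX__XX
X_X_X_X
XXXXXXXX
X_______X
XX______XX
X_X_____X_X
XXXX____XXXX
X___X___X___X
XX__XX__XX__XX
X_X_X_X_X_X_X_X
XXXXXXXXXXXXXXXX
X_______________X
XX______________XX
X_X_____________X_X
XXXX____________XXXX
X___X___________X___X

Derivation:
r0=0: X
r1=1: XX
r2=10: X_X
r3=11: XXXX
r4=100: X___X
r5=101: XX__XX
r6=110: X_X_X_X
r7=111: XXXXXXXX
r8=1000: X_______X
r9=1001: XX______XX
r10=1010: X_X_____X_X
r11=1011: XXXX____XXXX
r12=1100: X___X___X___X
r13=1101: XX__XX__XX__XX
r14=1110: X_X_X_X_X_X_X_X
r15=1111: XXXXXXXXXXXXXXXX
r16=10000: X_______________X
r17=10001: XX______________XX
r18=10010: X_X_____________X_X
r19=10011: XXXX____________XXXX
r20=10100: X___X___________X___X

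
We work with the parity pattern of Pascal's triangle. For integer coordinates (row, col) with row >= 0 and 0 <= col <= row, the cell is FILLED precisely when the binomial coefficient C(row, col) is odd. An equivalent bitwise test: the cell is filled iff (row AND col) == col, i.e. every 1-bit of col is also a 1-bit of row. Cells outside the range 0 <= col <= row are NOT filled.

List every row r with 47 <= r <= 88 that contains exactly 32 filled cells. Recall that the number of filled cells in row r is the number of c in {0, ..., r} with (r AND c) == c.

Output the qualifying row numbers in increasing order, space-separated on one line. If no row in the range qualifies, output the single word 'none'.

Answer: 47 55 59 61 62 79 87

Derivation:
Row r has 2^popcount(r) filled cells, so we need popcount(r) = log2(32) = 5.
Scan r = 47..88 and keep those with exactly 5 one-bits:
r=47=101111 popcount=5 -> KEEP
r=48=110000 popcount=2 -> skip
r=49=110001 popcount=3 -> skip
r=50=110010 popcount=3 -> skip
r=51=110011 popcount=4 -> skip
r=52=110100 popcount=3 -> skip
r=53=110101 popcount=4 -> skip
r=54=110110 popcount=4 -> skip
r=55=110111 popcount=5 -> KEEP
r=56=111000 popcount=3 -> skip
r=57=111001 popcount=4 -> skip
r=58=111010 popcount=4 -> skip
r=59=111011 popcount=5 -> KEEP
r=60=111100 popcount=4 -> skip
r=61=111101 popcount=5 -> KEEP
r=62=111110 popcount=5 -> KEEP
r=63=111111 popcount=6 -> skip
r=64=1000000 popcount=1 -> skip
r=65=1000001 popcount=2 -> skip
r=66=1000010 popcount=2 -> skip
r=67=1000011 popcount=3 -> skip
r=68=1000100 popcount=2 -> skip
r=69=1000101 popcount=3 -> skip
r=70=1000110 popcount=3 -> skip
r=71=1000111 popcount=4 -> skip
r=72=1001000 popcount=2 -> skip
r=73=1001001 popcount=3 -> skip
r=74=1001010 popcount=3 -> skip
r=75=1001011 popcount=4 -> skip
r=76=1001100 popcount=3 -> skip
r=77=1001101 popcount=4 -> skip
r=78=1001110 popcount=4 -> skip
r=79=1001111 popcount=5 -> KEEP
r=80=1010000 popcount=2 -> skip
r=81=1010001 popcount=3 -> skip
r=82=1010010 popcount=3 -> skip
r=83=1010011 popcount=4 -> skip
r=84=1010100 popcount=3 -> skip
r=85=1010101 popcount=4 -> skip
r=86=1010110 popcount=4 -> skip
r=87=1010111 popcount=5 -> KEEP
r=88=1011000 popcount=3 -> skip
Kept rows: 47 55 59 61 62 79 87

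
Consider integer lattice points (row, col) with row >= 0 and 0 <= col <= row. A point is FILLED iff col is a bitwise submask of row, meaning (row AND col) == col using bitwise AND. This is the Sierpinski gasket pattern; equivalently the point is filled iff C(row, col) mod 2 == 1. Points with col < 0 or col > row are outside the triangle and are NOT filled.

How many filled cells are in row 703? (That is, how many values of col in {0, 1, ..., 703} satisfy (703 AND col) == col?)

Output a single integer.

703 in binary = 1010111111
popcount(703) = number of 1-bits in 1010111111 = 8
A col c satisfies (703 AND c) == c iff every set bit of c is also set in 703; each of the 8 set bits of 703 can independently be on or off in c.
count = 2^8 = 256

Answer: 256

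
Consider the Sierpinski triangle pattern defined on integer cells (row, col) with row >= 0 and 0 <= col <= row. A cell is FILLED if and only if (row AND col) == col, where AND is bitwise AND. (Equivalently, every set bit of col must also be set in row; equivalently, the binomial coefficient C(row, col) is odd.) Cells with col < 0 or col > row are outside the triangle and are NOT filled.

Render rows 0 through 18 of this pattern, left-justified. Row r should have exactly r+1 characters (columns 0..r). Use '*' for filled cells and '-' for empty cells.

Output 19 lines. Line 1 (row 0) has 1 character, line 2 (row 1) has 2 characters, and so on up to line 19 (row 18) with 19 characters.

r0=0: *
r1=1: **
r2=10: *-*
r3=11: ****
r4=100: *---*
r5=101: **--**
r6=110: *-*-*-*
r7=111: ********
r8=1000: *-------*
r9=1001: **------**
r10=1010: *-*-----*-*
r11=1011: ****----****
r12=1100: *---*---*---*
r13=1101: **--**--**--**
r14=1110: *-*-*-*-*-*-*-*
r15=1111: ****************
r16=10000: *---------------*
r17=10001: **--------------**
r18=10010: *-*-------------*-*

Answer: *
**
*-*
****
*---*
**--**
*-*-*-*
********
*-------*
**------**
*-*-----*-*
****----****
*---*---*---*
**--**--**--**
*-*-*-*-*-*-*-*
****************
*---------------*
**--------------**
*-*-------------*-*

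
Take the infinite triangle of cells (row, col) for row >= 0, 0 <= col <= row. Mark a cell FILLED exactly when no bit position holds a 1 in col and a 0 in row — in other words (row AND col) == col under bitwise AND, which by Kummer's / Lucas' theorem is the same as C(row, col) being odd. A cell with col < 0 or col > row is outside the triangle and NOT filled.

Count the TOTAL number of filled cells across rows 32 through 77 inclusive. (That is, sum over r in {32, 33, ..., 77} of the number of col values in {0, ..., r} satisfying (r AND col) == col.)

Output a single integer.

r32=100000 pc1: +2 =2
r33=100001 pc2: +4 =6
r34=100010 pc2: +4 =10
r35=100011 pc3: +8 =18
r36=100100 pc2: +4 =22
r37=100101 pc3: +8 =30
r38=100110 pc3: +8 =38
r39=100111 pc4: +16 =54
r40=101000 pc2: +4 =58
r41=101001 pc3: +8 =66
r42=101010 pc3: +8 =74
r43=101011 pc4: +16 =90
r44=101100 pc3: +8 =98
r45=101101 pc4: +16 =114
r46=101110 pc4: +16 =130
r47=101111 pc5: +32 =162
r48=110000 pc2: +4 =166
r49=110001 pc3: +8 =174
r50=110010 pc3: +8 =182
r51=110011 pc4: +16 =198
r52=110100 pc3: +8 =206
r53=110101 pc4: +16 =222
r54=110110 pc4: +16 =238
r55=110111 pc5: +32 =270
r56=111000 pc3: +8 =278
r57=111001 pc4: +16 =294
r58=111010 pc4: +16 =310
r59=111011 pc5: +32 =342
r60=111100 pc4: +16 =358
r61=111101 pc5: +32 =390
r62=111110 pc5: +32 =422
r63=111111 pc6: +64 =486
r64=1000000 pc1: +2 =488
r65=1000001 pc2: +4 =492
r66=1000010 pc2: +4 =496
r67=1000011 pc3: +8 =504
r68=1000100 pc2: +4 =508
r69=1000101 pc3: +8 =516
r70=1000110 pc3: +8 =524
r71=1000111 pc4: +16 =540
r72=1001000 pc2: +4 =544
r73=1001001 pc3: +8 =552
r74=1001010 pc3: +8 =560
r75=1001011 pc4: +16 =576
r76=1001100 pc3: +8 =584
r77=1001101 pc4: +16 =600

Answer: 600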